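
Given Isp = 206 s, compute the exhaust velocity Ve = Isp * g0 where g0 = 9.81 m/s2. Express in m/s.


Ve = Isp * g0 = 206 * 9.81 = 2020.9 m/s

2020.9 m/s


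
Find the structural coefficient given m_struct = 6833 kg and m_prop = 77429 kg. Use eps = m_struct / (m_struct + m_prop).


eps = 6833 / (6833 + 77429) = 0.0811

0.0811


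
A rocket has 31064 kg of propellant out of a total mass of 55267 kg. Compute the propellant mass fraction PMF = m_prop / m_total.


PMF = 31064 / 55267 = 0.562

0.562


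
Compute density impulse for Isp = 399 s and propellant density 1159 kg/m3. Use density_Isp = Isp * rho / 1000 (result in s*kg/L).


rho*Isp = 399 * 1159 / 1000 = 462 s*kg/L

462 s*kg/L


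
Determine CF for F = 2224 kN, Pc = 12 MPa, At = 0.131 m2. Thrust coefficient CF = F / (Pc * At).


CF = 2224000 / (12e6 * 0.131) = 1.41

1.41


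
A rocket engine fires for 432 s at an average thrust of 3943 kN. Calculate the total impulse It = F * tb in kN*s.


It = 3943 * 432 = 1703376 kN*s

1703376 kN*s


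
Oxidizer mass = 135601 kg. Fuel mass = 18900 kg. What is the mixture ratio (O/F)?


MR = 135601 / 18900 = 7.17

7.17


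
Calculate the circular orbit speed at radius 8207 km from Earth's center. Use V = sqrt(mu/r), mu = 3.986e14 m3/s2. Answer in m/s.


V = sqrt(3.986e14 / 8207000) = 6969 m/s

6969 m/s


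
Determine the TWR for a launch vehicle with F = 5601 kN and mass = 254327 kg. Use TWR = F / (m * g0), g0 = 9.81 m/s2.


TWR = 5601000 / (254327 * 9.81) = 2.24

2.24


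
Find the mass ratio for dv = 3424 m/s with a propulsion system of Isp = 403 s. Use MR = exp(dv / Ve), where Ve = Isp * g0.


Ve = 403 * 9.81 = 3953.43 m/s
MR = exp(3424 / 3953.43) = 2.378

2.378


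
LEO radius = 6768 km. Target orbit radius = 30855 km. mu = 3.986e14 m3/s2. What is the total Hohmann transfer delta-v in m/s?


V1 = sqrt(mu/r1) = 7674.29 m/s
dV1 = V1*(sqrt(2*r2/(r1+r2)) - 1) = 2154.26 m/s
V2 = sqrt(mu/r2) = 3594.23 m/s
dV2 = V2*(1 - sqrt(2*r1/(r1+r2))) = 1438.35 m/s
Total dV = 3593 m/s

3593 m/s


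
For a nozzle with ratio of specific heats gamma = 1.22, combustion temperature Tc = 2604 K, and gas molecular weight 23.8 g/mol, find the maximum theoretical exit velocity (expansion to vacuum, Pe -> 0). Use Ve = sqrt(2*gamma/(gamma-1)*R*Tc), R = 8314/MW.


R = 8314 / 23.8 = 349.33 J/(kg.K)
Ve = sqrt(2 * 1.22 / (1.22 - 1) * 349.33 * 2604) = 3176 m/s

3176 m/s


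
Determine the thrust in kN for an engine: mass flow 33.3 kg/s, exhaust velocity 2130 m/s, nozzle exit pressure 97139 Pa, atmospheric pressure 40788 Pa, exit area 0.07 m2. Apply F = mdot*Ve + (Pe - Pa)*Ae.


F = 33.3 * 2130 + (97139 - 40788) * 0.07 = 74874.0 N = 74.9 kN

74.9 kN


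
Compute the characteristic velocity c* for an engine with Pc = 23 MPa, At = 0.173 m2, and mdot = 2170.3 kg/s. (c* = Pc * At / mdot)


c* = 23e6 * 0.173 / 2170.3 = 1833 m/s

1833 m/s


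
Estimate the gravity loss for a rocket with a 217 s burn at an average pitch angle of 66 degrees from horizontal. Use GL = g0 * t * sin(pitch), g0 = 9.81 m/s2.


GL = 9.81 * 217 * sin(66 deg) = 1945 m/s

1945 m/s


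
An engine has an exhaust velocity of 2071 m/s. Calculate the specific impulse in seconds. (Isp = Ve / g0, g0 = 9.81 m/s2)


Isp = Ve / g0 = 2071 / 9.81 = 211.1 s

211.1 s


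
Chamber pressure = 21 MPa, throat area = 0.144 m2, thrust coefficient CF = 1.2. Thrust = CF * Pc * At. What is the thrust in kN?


F = 1.2 * 21e6 * 0.144 = 3.6288e+06 N = 3628.8 kN

3628.8 kN


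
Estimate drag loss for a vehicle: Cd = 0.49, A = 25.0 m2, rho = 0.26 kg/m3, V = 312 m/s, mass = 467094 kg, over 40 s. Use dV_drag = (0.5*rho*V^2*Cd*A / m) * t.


D = 0.5 * 0.26 * 312^2 * 0.49 * 25.0 = 155020.32 N
a = 155020.32 / 467094 = 0.3319 m/s2
dV = 0.3319 * 40 = 13.3 m/s

13.3 m/s


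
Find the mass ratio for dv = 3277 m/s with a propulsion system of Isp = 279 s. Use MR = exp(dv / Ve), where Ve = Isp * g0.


Ve = 279 * 9.81 = 2736.99 m/s
MR = exp(3277 / 2736.99) = 3.311

3.311


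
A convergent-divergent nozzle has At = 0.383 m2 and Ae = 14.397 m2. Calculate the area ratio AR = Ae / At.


AR = 14.397 / 0.383 = 37.6

37.6


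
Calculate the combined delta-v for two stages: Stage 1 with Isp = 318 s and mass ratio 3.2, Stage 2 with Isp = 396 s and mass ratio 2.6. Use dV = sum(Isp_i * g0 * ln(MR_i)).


dV1 = 318 * 9.81 * ln(3.2) = 3628.5 m/s
dV2 = 396 * 9.81 * ln(2.6) = 3711.9 m/s
Total dV = 3628.5 + 3711.9 = 7340.4 m/s ~ 7340 m/s

7340 m/s


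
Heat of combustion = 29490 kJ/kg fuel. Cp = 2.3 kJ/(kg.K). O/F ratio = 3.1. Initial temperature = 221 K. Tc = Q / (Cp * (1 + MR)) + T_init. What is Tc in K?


Tc = 29490 / (2.3 * (1 + 3.1)) + 221 = 3348 K

3348 K


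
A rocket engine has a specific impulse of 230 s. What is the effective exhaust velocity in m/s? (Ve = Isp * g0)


Ve = Isp * g0 = 230 * 9.81 = 2256.3 m/s

2256.3 m/s


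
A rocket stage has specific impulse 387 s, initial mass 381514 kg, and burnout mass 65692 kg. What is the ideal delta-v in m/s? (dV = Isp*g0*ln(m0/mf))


Ve = 387 * 9.81 = 3796.47 m/s
dV = 3796.47 * ln(381514/65692) = 6679 m/s

6679 m/s


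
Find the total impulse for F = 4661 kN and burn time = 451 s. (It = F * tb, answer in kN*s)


It = 4661 * 451 = 2102111 kN*s

2102111 kN*s


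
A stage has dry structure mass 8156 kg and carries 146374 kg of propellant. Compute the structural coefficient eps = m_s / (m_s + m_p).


eps = 8156 / (8156 + 146374) = 0.0528

0.0528


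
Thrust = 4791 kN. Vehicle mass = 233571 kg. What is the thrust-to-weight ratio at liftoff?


TWR = 4791000 / (233571 * 9.81) = 2.09

2.09


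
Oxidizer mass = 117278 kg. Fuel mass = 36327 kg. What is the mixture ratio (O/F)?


MR = 117278 / 36327 = 3.23

3.23


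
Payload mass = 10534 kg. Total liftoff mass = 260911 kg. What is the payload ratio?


PR = 10534 / 260911 = 0.0404

0.0404


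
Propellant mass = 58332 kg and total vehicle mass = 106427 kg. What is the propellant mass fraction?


PMF = 58332 / 106427 = 0.548

0.548


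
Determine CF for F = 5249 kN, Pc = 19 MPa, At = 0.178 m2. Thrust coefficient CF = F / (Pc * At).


CF = 5249000 / (19e6 * 0.178) = 1.55

1.55


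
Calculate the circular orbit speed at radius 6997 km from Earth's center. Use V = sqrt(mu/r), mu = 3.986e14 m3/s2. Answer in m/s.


V = sqrt(3.986e14 / 6997000) = 7548 m/s

7548 m/s


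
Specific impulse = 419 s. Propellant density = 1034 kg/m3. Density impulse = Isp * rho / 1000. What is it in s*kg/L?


rho*Isp = 419 * 1034 / 1000 = 433 s*kg/L

433 s*kg/L


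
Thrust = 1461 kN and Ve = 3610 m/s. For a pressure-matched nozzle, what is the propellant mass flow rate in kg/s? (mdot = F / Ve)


mdot = F / Ve = 1461000 / 3610 = 404.7 kg/s

404.7 kg/s


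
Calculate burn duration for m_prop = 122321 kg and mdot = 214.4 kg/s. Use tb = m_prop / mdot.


tb = 122321 / 214.4 = 570.5 s

570.5 s


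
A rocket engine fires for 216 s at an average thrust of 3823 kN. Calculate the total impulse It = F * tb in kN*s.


It = 3823 * 216 = 825768 kN*s

825768 kN*s


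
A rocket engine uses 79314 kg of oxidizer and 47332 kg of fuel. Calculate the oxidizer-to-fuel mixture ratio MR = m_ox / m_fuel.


MR = 79314 / 47332 = 1.68

1.68


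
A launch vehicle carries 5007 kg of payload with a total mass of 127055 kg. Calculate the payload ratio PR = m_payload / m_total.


PR = 5007 / 127055 = 0.0394

0.0394


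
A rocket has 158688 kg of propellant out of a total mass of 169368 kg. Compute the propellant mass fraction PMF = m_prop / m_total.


PMF = 158688 / 169368 = 0.937

0.937


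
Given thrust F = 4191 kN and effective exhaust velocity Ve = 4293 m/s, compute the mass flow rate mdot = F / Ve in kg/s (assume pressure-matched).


mdot = F / Ve = 4191000 / 4293 = 976.2 kg/s

976.2 kg/s


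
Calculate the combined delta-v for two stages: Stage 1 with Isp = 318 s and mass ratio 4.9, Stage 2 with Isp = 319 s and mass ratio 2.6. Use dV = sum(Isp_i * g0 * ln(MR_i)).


dV1 = 318 * 9.81 * ln(4.9) = 4957.7 m/s
dV2 = 319 * 9.81 * ln(2.6) = 2990.2 m/s
Total dV = 4957.7 + 2990.2 = 7947.9 m/s ~ 7948 m/s

7948 m/s


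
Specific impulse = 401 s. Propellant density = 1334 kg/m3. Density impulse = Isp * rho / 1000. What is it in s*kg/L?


rho*Isp = 401 * 1334 / 1000 = 535 s*kg/L

535 s*kg/L


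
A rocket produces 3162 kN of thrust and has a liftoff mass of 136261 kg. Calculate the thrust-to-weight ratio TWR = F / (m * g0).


TWR = 3162000 / (136261 * 9.81) = 2.37

2.37


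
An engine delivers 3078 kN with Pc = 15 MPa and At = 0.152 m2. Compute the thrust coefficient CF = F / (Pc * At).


CF = 3078000 / (15e6 * 0.152) = 1.35

1.35


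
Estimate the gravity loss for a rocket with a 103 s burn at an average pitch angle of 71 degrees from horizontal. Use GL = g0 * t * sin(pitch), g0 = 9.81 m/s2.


GL = 9.81 * 103 * sin(71 deg) = 955 m/s

955 m/s


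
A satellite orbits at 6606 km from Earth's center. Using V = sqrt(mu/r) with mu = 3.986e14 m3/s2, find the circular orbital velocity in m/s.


V = sqrt(3.986e14 / 6606000) = 7768 m/s

7768 m/s


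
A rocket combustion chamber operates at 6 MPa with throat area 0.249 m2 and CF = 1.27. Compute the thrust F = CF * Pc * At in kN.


F = 1.27 * 6e6 * 0.249 = 1.8974e+06 N = 1897.4 kN

1897.4 kN


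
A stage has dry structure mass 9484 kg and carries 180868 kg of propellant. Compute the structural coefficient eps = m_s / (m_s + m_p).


eps = 9484 / (9484 + 180868) = 0.0498

0.0498


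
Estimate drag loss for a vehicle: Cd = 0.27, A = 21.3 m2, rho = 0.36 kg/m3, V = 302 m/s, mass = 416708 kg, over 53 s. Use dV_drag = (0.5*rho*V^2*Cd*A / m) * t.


D = 0.5 * 0.36 * 302^2 * 0.27 * 21.3 = 94412.56 N
a = 94412.56 / 416708 = 0.2266 m/s2
dV = 0.2266 * 53 = 12.0 m/s

12.0 m/s


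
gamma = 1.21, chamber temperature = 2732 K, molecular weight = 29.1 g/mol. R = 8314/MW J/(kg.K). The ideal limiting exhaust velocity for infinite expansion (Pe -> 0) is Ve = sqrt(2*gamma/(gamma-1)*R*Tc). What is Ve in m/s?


R = 8314 / 29.1 = 285.7 J/(kg.K)
Ve = sqrt(2 * 1.21 / (1.21 - 1) * 285.7 * 2732) = 2999 m/s

2999 m/s


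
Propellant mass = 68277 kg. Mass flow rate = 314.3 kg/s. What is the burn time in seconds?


tb = 68277 / 314.3 = 217.2 s

217.2 s


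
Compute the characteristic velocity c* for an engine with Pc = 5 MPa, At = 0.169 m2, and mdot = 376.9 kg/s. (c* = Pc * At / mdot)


c* = 5e6 * 0.169 / 376.9 = 2242 m/s

2242 m/s


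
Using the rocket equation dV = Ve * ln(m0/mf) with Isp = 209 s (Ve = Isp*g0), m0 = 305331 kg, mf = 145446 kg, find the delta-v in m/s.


Ve = 209 * 9.81 = 2050.29 m/s
dV = 2050.29 * ln(305331/145446) = 1520 m/s

1520 m/s


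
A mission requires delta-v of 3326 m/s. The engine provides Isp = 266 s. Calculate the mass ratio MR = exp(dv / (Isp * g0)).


Ve = 266 * 9.81 = 2609.46 m/s
MR = exp(3326 / 2609.46) = 3.577

3.577


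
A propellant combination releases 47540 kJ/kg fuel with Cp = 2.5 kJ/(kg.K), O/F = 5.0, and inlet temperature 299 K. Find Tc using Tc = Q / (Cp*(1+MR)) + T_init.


Tc = 47540 / (2.5 * (1 + 5.0)) + 299 = 3468 K

3468 K


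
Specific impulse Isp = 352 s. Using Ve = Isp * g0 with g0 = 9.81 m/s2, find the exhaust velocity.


Ve = Isp * g0 = 352 * 9.81 = 3453.1 m/s

3453.1 m/s


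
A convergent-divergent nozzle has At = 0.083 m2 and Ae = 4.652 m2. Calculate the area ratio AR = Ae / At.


AR = 4.652 / 0.083 = 56.0

56.0


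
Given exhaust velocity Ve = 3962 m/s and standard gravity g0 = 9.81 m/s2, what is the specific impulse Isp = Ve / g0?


Isp = Ve / g0 = 3962 / 9.81 = 403.9 s

403.9 s


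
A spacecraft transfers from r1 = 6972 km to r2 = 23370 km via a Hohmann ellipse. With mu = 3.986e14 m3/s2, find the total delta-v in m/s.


V1 = sqrt(mu/r1) = 7561.19 m/s
dV1 = V1*(sqrt(2*r2/(r1+r2)) - 1) = 1823.34 m/s
V2 = sqrt(mu/r2) = 4129.9 m/s
dV2 = V2*(1 - sqrt(2*r1/(r1+r2))) = 1330.2 m/s
Total dV = 3154 m/s

3154 m/s


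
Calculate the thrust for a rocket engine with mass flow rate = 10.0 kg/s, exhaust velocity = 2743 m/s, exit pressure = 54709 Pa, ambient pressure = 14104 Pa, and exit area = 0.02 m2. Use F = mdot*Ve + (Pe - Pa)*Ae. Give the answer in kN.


F = 10.0 * 2743 + (54709 - 14104) * 0.02 = 28242.0 N = 28.2 kN

28.2 kN


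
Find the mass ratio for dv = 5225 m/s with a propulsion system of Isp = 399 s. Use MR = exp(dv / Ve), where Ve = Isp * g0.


Ve = 399 * 9.81 = 3914.19 m/s
MR = exp(5225 / 3914.19) = 3.8

3.8


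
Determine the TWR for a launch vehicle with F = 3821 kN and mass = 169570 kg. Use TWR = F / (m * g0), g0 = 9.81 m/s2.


TWR = 3821000 / (169570 * 9.81) = 2.3

2.3


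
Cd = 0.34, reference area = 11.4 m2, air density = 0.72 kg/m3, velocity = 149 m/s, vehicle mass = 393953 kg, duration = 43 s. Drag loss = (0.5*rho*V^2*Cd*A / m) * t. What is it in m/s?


D = 0.5 * 0.72 * 149^2 * 0.34 * 11.4 = 30978.39 N
a = 30978.39 / 393953 = 0.0786 m/s2
dV = 0.0786 * 43 = 3.4 m/s

3.4 m/s


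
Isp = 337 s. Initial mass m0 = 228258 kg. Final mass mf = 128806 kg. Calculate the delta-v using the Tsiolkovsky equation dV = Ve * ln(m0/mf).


Ve = 337 * 9.81 = 3305.97 m/s
dV = 3305.97 * ln(228258/128806) = 1892 m/s

1892 m/s


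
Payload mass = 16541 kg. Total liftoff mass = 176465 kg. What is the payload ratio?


PR = 16541 / 176465 = 0.0937

0.0937


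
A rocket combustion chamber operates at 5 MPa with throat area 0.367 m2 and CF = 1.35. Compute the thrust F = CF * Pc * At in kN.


F = 1.35 * 5e6 * 0.367 = 2.4772e+06 N = 2477.2 kN

2477.2 kN


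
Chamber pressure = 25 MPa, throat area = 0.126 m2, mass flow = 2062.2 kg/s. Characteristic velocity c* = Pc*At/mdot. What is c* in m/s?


c* = 25e6 * 0.126 / 2062.2 = 1527 m/s

1527 m/s


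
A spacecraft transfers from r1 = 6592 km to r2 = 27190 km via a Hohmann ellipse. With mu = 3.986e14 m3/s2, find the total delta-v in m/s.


V1 = sqrt(mu/r1) = 7776.07 m/s
dV1 = V1*(sqrt(2*r2/(r1+r2)) - 1) = 2089.84 m/s
V2 = sqrt(mu/r2) = 3828.81 m/s
dV2 = V2*(1 - sqrt(2*r1/(r1+r2))) = 1436.9 m/s
Total dV = 3527 m/s

3527 m/s


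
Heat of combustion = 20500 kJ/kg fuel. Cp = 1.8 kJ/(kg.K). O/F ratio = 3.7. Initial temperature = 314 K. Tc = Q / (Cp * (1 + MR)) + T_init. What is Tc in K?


Tc = 20500 / (1.8 * (1 + 3.7)) + 314 = 2737 K

2737 K


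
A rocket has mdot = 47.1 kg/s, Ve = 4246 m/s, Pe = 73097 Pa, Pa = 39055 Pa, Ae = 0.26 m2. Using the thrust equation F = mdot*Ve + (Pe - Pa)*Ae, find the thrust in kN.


F = 47.1 * 4246 + (73097 - 39055) * 0.26 = 208838.0 N = 208.8 kN

208.8 kN


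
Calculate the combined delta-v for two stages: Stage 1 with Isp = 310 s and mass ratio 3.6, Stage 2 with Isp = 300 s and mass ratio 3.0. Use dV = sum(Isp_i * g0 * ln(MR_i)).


dV1 = 310 * 9.81 * ln(3.6) = 3895.4 m/s
dV2 = 300 * 9.81 * ln(3.0) = 3233.2 m/s
Total dV = 3895.4 + 3233.2 = 7128.6 m/s ~ 7129 m/s

7129 m/s


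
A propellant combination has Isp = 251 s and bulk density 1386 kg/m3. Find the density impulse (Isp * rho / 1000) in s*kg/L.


rho*Isp = 251 * 1386 / 1000 = 348 s*kg/L

348 s*kg/L


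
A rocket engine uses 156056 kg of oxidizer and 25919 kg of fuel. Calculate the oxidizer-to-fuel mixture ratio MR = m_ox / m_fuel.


MR = 156056 / 25919 = 6.02

6.02


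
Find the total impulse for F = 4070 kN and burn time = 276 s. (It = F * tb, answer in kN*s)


It = 4070 * 276 = 1123320 kN*s

1123320 kN*s


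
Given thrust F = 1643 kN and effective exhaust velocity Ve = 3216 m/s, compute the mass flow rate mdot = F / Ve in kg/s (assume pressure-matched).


mdot = F / Ve = 1643000 / 3216 = 510.9 kg/s

510.9 kg/s


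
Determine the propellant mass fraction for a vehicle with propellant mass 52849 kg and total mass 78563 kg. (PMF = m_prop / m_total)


PMF = 52849 / 78563 = 0.673

0.673


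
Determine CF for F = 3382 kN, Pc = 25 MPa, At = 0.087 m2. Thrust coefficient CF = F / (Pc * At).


CF = 3382000 / (25e6 * 0.087) = 1.55

1.55


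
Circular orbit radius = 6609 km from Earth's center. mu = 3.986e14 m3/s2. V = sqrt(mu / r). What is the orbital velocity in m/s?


V = sqrt(3.986e14 / 6609000) = 7766 m/s

7766 m/s


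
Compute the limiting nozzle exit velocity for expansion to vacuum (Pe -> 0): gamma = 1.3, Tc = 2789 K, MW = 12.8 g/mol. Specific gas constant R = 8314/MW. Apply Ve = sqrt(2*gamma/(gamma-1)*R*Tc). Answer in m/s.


R = 8314 / 12.8 = 649.53 J/(kg.K)
Ve = sqrt(2 * 1.3 / (1.3 - 1) * 649.53 * 2789) = 3962 m/s

3962 m/s


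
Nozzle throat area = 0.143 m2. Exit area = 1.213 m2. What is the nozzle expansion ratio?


AR = 1.213 / 0.143 = 8.5

8.5


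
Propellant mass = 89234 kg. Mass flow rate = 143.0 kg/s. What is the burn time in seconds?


tb = 89234 / 143.0 = 624.0 s

624.0 s


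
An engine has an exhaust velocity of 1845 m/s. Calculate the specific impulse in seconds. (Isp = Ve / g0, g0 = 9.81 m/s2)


Isp = Ve / g0 = 1845 / 9.81 = 188.1 s

188.1 s


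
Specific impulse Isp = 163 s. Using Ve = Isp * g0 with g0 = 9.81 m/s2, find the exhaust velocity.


Ve = Isp * g0 = 163 * 9.81 = 1599.0 m/s

1599.0 m/s


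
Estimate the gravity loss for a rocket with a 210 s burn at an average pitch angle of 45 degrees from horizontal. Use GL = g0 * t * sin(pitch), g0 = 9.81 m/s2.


GL = 9.81 * 210 * sin(45 deg) = 1457 m/s

1457 m/s


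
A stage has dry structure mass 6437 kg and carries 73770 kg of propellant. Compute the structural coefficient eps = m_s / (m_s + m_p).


eps = 6437 / (6437 + 73770) = 0.0803

0.0803


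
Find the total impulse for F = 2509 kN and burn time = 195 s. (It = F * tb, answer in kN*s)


It = 2509 * 195 = 489255 kN*s

489255 kN*s


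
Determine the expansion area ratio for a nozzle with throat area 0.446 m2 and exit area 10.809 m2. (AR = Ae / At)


AR = 10.809 / 0.446 = 24.2

24.2


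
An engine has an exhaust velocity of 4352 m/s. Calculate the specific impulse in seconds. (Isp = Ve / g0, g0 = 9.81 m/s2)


Isp = Ve / g0 = 4352 / 9.81 = 443.6 s

443.6 s


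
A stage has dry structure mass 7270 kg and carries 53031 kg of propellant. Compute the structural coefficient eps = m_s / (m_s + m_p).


eps = 7270 / (7270 + 53031) = 0.1206

0.1206


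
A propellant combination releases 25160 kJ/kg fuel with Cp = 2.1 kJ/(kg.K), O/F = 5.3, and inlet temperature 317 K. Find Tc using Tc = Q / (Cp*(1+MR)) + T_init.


Tc = 25160 / (2.1 * (1 + 5.3)) + 317 = 2219 K

2219 K


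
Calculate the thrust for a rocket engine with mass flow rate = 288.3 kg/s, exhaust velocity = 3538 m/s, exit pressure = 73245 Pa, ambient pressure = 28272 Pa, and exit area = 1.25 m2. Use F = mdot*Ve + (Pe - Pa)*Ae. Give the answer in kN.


F = 288.3 * 3538 + (73245 - 28272) * 1.25 = 1.0762e+06 N = 1076.2 kN

1076.2 kN


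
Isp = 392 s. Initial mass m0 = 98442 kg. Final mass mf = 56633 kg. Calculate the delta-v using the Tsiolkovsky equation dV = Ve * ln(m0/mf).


Ve = 392 * 9.81 = 3845.52 m/s
dV = 3845.52 * ln(98442/56633) = 2126 m/s

2126 m/s


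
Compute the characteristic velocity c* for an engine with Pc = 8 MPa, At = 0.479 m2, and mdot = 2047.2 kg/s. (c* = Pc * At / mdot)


c* = 8e6 * 0.479 / 2047.2 = 1872 m/s

1872 m/s


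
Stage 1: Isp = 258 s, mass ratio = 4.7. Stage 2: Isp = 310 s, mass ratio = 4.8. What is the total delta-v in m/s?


dV1 = 258 * 9.81 * ln(4.7) = 3916.8 m/s
dV2 = 310 * 9.81 * ln(4.8) = 4770.3 m/s
Total dV = 3916.8 + 4770.3 = 8687.1 m/s ~ 8687 m/s

8687 m/s


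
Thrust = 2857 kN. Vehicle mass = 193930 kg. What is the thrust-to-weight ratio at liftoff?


TWR = 2857000 / (193930 * 9.81) = 1.5

1.5


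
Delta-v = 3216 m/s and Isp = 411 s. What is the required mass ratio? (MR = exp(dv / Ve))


Ve = 411 * 9.81 = 4031.91 m/s
MR = exp(3216 / 4031.91) = 2.22

2.22


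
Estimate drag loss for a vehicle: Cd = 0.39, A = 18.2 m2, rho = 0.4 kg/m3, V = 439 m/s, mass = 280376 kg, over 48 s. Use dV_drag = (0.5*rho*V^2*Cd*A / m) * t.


D = 0.5 * 0.4 * 439^2 * 0.39 * 18.2 = 273586.73 N
a = 273586.73 / 280376 = 0.9758 m/s2
dV = 0.9758 * 48 = 46.8 m/s

46.8 m/s


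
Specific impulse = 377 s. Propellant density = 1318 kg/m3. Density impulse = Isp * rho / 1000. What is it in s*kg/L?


rho*Isp = 377 * 1318 / 1000 = 497 s*kg/L

497 s*kg/L


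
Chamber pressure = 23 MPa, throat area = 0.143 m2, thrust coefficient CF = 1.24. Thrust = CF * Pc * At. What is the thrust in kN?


F = 1.24 * 23e6 * 0.143 = 4.0784e+06 N = 4078.4 kN

4078.4 kN


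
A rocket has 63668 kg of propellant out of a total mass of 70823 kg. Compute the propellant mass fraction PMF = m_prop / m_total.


PMF = 63668 / 70823 = 0.899

0.899


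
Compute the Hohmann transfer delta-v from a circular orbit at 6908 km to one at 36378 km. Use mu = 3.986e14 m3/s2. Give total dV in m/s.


V1 = sqrt(mu/r1) = 7596.13 m/s
dV1 = V1*(sqrt(2*r2/(r1+r2)) - 1) = 2251.98 m/s
V2 = sqrt(mu/r2) = 3310.16 m/s
dV2 = V2*(1 - sqrt(2*r1/(r1+r2))) = 1440.05 m/s
Total dV = 3692 m/s

3692 m/s


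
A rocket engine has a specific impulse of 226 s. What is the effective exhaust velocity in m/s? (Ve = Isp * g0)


Ve = Isp * g0 = 226 * 9.81 = 2217.1 m/s

2217.1 m/s


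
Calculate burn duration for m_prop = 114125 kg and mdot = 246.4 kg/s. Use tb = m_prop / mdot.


tb = 114125 / 246.4 = 463.2 s

463.2 s


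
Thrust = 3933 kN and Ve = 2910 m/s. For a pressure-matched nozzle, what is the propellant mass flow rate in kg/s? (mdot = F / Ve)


mdot = F / Ve = 3933000 / 2910 = 1351.5 kg/s

1351.5 kg/s


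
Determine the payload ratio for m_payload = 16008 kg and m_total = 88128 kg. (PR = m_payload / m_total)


PR = 16008 / 88128 = 0.1816

0.1816


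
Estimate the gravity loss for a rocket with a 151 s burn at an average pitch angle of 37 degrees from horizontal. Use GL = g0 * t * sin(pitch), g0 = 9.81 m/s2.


GL = 9.81 * 151 * sin(37 deg) = 891 m/s

891 m/s


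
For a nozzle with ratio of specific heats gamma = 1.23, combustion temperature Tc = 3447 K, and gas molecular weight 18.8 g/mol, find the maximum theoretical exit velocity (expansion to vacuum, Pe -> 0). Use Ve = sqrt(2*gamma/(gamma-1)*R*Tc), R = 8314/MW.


R = 8314 / 18.8 = 442.23 J/(kg.K)
Ve = sqrt(2 * 1.23 / (1.23 - 1) * 442.23 * 3447) = 4038 m/s

4038 m/s


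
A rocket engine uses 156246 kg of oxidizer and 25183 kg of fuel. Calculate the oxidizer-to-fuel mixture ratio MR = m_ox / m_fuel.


MR = 156246 / 25183 = 6.2

6.2


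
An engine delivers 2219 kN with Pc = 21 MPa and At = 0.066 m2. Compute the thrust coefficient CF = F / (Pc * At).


CF = 2219000 / (21e6 * 0.066) = 1.6

1.6


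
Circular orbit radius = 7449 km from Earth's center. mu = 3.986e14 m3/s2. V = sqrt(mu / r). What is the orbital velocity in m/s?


V = sqrt(3.986e14 / 7449000) = 7315 m/s

7315 m/s


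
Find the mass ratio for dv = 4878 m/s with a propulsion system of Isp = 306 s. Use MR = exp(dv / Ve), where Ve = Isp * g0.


Ve = 306 * 9.81 = 3001.86 m/s
MR = exp(4878 / 3001.86) = 5.078

5.078


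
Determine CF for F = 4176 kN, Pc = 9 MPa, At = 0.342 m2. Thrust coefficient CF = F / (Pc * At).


CF = 4176000 / (9e6 * 0.342) = 1.36

1.36


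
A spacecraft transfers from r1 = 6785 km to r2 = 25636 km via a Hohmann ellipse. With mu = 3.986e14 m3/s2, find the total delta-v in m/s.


V1 = sqrt(mu/r1) = 7664.67 m/s
dV1 = V1*(sqrt(2*r2/(r1+r2)) - 1) = 1974.07 m/s
V2 = sqrt(mu/r2) = 3943.15 m/s
dV2 = V2*(1 - sqrt(2*r1/(r1+r2))) = 1392.09 m/s
Total dV = 3366 m/s

3366 m/s


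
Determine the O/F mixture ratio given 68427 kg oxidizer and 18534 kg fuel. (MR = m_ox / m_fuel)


MR = 68427 / 18534 = 3.69

3.69


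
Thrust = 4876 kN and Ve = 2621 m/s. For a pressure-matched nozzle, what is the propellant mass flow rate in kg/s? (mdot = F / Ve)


mdot = F / Ve = 4876000 / 2621 = 1860.4 kg/s

1860.4 kg/s


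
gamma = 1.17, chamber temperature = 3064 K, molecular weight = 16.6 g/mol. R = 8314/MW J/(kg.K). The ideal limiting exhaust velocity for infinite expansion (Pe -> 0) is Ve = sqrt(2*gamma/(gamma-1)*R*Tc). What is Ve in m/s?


R = 8314 / 16.6 = 500.84 J/(kg.K)
Ve = sqrt(2 * 1.17 / (1.17 - 1) * 500.84 * 3064) = 4596 m/s

4596 m/s


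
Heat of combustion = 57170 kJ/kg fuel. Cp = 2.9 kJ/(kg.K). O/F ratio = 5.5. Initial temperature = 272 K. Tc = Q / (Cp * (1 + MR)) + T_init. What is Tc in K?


Tc = 57170 / (2.9 * (1 + 5.5)) + 272 = 3305 K

3305 K


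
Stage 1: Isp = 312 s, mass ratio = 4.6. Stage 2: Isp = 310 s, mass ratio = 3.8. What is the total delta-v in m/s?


dV1 = 312 * 9.81 * ln(4.6) = 4670.8 m/s
dV2 = 310 * 9.81 * ln(3.8) = 4059.9 m/s
Total dV = 4670.8 + 4059.9 = 8730.7 m/s ~ 8731 m/s

8731 m/s


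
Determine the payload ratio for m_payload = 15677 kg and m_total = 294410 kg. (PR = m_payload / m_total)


PR = 15677 / 294410 = 0.0532

0.0532


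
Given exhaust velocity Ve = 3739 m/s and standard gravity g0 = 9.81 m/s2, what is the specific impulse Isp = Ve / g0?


Isp = Ve / g0 = 3739 / 9.81 = 381.1 s

381.1 s


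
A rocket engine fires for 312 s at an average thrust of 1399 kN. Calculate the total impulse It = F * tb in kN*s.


It = 1399 * 312 = 436488 kN*s

436488 kN*s


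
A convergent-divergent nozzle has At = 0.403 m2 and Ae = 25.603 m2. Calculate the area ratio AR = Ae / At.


AR = 25.603 / 0.403 = 63.5

63.5


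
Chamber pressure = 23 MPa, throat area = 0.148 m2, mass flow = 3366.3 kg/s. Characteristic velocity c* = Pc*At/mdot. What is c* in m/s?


c* = 23e6 * 0.148 / 3366.3 = 1011 m/s

1011 m/s


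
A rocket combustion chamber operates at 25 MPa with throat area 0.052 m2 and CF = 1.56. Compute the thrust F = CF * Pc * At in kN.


F = 1.56 * 25e6 * 0.052 = 2.0280e+06 N = 2028.0 kN

2028.0 kN


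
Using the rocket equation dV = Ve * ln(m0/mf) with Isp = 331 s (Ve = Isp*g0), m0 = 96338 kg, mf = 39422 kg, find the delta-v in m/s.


Ve = 331 * 9.81 = 3247.11 m/s
dV = 3247.11 * ln(96338/39422) = 2901 m/s

2901 m/s


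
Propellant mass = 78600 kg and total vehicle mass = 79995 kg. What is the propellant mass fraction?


PMF = 78600 / 79995 = 0.983

0.983


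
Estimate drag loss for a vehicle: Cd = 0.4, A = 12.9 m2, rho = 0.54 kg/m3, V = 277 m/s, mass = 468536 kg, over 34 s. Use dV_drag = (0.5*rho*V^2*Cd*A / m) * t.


D = 0.5 * 0.54 * 277^2 * 0.4 * 12.9 = 106898.84 N
a = 106898.84 / 468536 = 0.2282 m/s2
dV = 0.2282 * 34 = 7.8 m/s

7.8 m/s


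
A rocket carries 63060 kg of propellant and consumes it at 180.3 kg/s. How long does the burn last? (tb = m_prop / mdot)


tb = 63060 / 180.3 = 349.8 s

349.8 s


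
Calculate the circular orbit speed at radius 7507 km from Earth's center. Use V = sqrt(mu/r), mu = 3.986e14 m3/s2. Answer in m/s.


V = sqrt(3.986e14 / 7507000) = 7287 m/s

7287 m/s


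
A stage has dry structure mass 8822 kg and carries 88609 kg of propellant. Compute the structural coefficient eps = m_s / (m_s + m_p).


eps = 8822 / (8822 + 88609) = 0.0905

0.0905


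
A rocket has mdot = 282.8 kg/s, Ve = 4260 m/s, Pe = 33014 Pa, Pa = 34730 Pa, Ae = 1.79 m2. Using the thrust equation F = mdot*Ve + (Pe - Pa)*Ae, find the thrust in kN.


F = 282.8 * 4260 + (33014 - 34730) * 1.79 = 1.2017e+06 N = 1201.7 kN

1201.7 kN


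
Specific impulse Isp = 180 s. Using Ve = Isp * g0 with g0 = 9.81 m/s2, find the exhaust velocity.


Ve = Isp * g0 = 180 * 9.81 = 1765.8 m/s

1765.8 m/s


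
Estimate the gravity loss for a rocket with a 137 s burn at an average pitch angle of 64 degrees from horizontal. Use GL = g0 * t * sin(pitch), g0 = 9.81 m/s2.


GL = 9.81 * 137 * sin(64 deg) = 1208 m/s

1208 m/s


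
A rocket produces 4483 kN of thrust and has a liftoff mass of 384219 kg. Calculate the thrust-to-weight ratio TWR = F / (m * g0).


TWR = 4483000 / (384219 * 9.81) = 1.19

1.19


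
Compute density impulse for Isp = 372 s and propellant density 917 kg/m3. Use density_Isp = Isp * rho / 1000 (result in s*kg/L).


rho*Isp = 372 * 917 / 1000 = 341 s*kg/L

341 s*kg/L


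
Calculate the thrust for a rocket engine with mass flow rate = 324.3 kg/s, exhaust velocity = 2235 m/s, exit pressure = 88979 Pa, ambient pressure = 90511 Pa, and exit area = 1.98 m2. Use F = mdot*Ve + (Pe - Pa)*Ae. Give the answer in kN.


F = 324.3 * 2235 + (88979 - 90511) * 1.98 = 721777.0 N = 721.8 kN

721.8 kN


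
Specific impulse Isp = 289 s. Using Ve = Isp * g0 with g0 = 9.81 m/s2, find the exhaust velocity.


Ve = Isp * g0 = 289 * 9.81 = 2835.1 m/s

2835.1 m/s


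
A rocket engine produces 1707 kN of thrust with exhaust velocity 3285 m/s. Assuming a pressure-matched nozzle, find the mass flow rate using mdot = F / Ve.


mdot = F / Ve = 1707000 / 3285 = 519.6 kg/s

519.6 kg/s


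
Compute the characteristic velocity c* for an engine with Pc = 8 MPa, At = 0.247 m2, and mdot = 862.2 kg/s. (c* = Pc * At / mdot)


c* = 8e6 * 0.247 / 862.2 = 2292 m/s

2292 m/s


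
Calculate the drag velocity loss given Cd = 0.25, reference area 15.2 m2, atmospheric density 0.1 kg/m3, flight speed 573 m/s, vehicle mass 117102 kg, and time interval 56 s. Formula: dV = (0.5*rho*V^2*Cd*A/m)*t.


D = 0.5 * 0.1 * 573^2 * 0.25 * 15.2 = 62382.51 N
a = 62382.51 / 117102 = 0.5327 m/s2
dV = 0.5327 * 56 = 29.8 m/s

29.8 m/s


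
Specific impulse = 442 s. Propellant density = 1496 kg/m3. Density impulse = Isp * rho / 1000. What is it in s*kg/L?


rho*Isp = 442 * 1496 / 1000 = 661 s*kg/L

661 s*kg/L


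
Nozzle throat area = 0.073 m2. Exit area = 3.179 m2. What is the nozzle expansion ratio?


AR = 3.179 / 0.073 = 43.5

43.5


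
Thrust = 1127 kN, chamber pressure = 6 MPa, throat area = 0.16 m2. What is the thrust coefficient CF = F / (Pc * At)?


CF = 1127000 / (6e6 * 0.16) = 1.17

1.17


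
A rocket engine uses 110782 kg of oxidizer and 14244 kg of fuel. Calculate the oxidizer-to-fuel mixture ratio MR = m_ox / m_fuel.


MR = 110782 / 14244 = 7.78

7.78


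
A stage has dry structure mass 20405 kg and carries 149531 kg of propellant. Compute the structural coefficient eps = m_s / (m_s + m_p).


eps = 20405 / (20405 + 149531) = 0.1201

0.1201


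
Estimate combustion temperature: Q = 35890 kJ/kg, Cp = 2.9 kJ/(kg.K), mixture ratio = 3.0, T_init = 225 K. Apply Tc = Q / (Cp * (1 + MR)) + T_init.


Tc = 35890 / (2.9 * (1 + 3.0)) + 225 = 3319 K

3319 K


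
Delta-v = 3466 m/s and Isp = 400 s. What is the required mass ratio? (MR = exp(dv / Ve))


Ve = 400 * 9.81 = 3924.0 m/s
MR = exp(3466 / 3924.0) = 2.419

2.419


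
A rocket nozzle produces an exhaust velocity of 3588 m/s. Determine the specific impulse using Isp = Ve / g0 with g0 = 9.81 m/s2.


Isp = Ve / g0 = 3588 / 9.81 = 365.7 s

365.7 s


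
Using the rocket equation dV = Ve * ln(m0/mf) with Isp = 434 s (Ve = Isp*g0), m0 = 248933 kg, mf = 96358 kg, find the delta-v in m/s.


Ve = 434 * 9.81 = 4257.54 m/s
dV = 4257.54 * ln(248933/96358) = 4041 m/s

4041 m/s


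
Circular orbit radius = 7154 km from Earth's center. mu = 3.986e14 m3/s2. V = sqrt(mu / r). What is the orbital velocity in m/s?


V = sqrt(3.986e14 / 7154000) = 7464 m/s

7464 m/s


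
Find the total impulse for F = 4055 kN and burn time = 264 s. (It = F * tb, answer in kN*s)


It = 4055 * 264 = 1070520 kN*s

1070520 kN*s


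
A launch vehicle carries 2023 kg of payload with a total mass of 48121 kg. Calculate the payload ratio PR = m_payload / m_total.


PR = 2023 / 48121 = 0.042

0.042


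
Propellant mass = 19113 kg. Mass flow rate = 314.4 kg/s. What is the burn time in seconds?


tb = 19113 / 314.4 = 60.8 s

60.8 s


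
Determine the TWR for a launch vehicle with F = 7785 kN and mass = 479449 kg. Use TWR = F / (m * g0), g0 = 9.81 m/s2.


TWR = 7785000 / (479449 * 9.81) = 1.66

1.66


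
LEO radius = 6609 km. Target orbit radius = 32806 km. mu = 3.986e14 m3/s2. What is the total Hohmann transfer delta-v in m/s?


V1 = sqrt(mu/r1) = 7766.06 m/s
dV1 = V1*(sqrt(2*r2/(r1+r2)) - 1) = 2253.8 m/s
V2 = sqrt(mu/r2) = 3485.72 m/s
dV2 = V2*(1 - sqrt(2*r1/(r1+r2))) = 1467.14 m/s
Total dV = 3721 m/s

3721 m/s


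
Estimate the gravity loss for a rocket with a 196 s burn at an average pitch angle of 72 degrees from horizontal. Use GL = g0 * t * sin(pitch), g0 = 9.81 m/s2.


GL = 9.81 * 196 * sin(72 deg) = 1829 m/s

1829 m/s


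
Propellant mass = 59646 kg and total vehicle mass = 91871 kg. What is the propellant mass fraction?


PMF = 59646 / 91871 = 0.649

0.649


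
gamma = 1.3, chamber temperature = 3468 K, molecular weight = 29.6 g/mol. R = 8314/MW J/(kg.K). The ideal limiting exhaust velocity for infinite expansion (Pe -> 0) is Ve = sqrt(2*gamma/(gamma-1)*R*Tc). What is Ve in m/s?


R = 8314 / 29.6 = 280.88 J/(kg.K)
Ve = sqrt(2 * 1.3 / (1.3 - 1) * 280.88 * 3468) = 2906 m/s

2906 m/s


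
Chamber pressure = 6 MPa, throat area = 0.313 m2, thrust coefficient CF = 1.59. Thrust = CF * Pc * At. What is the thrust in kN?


F = 1.59 * 6e6 * 0.313 = 2.9860e+06 N = 2986.0 kN

2986.0 kN


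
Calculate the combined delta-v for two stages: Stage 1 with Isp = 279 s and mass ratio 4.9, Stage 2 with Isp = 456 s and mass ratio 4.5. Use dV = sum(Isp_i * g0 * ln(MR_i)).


dV1 = 279 * 9.81 * ln(4.9) = 4349.7 m/s
dV2 = 456 * 9.81 * ln(4.5) = 6728.3 m/s
Total dV = 4349.7 + 6728.3 = 11078.0 m/s ~ 11078 m/s

11078 m/s


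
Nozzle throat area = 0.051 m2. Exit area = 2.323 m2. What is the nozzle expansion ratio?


AR = 2.323 / 0.051 = 45.5

45.5


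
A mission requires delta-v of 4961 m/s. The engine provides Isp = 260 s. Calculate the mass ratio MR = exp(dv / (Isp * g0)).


Ve = 260 * 9.81 = 2550.6 m/s
MR = exp(4961 / 2550.6) = 6.994

6.994


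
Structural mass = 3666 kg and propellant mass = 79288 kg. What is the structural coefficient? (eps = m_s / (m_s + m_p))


eps = 3666 / (3666 + 79288) = 0.0442

0.0442


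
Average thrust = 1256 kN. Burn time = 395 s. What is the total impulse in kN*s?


It = 1256 * 395 = 496120 kN*s

496120 kN*s


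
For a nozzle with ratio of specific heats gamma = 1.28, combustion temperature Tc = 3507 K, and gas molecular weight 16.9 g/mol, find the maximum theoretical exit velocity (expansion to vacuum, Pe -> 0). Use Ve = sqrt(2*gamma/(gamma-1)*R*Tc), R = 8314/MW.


R = 8314 / 16.9 = 491.95 J/(kg.K)
Ve = sqrt(2 * 1.28 / (1.28 - 1) * 491.95 * 3507) = 3972 m/s

3972 m/s


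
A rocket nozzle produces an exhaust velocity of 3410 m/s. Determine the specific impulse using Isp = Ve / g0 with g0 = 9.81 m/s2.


Isp = Ve / g0 = 3410 / 9.81 = 347.6 s

347.6 s


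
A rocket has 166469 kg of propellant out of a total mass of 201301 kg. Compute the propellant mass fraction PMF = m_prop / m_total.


PMF = 166469 / 201301 = 0.827

0.827


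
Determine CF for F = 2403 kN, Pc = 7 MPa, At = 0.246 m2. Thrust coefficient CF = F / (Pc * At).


CF = 2403000 / (7e6 * 0.246) = 1.4

1.4


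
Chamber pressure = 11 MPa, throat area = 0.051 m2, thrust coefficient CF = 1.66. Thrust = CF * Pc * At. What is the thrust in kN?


F = 1.66 * 11e6 * 0.051 = 931260.0 N = 931.3 kN

931.3 kN


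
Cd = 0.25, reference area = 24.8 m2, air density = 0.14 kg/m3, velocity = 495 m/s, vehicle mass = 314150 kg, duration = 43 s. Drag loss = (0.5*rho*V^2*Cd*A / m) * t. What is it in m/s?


D = 0.5 * 0.14 * 495^2 * 0.25 * 24.8 = 106340.85 N
a = 106340.85 / 314150 = 0.3385 m/s2
dV = 0.3385 * 43 = 14.6 m/s

14.6 m/s


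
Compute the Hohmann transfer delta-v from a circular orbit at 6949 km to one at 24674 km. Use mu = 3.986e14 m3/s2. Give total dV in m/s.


V1 = sqrt(mu/r1) = 7573.69 m/s
dV1 = V1*(sqrt(2*r2/(r1+r2)) - 1) = 1887.39 m/s
V2 = sqrt(mu/r2) = 4019.29 m/s
dV2 = V2*(1 - sqrt(2*r1/(r1+r2))) = 1354.74 m/s
Total dV = 3242 m/s

3242 m/s


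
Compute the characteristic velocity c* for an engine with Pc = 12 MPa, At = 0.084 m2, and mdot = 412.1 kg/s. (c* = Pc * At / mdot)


c* = 12e6 * 0.084 / 412.1 = 2446 m/s

2446 m/s


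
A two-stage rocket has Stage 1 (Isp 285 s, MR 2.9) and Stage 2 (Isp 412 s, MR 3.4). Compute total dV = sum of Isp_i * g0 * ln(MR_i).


dV1 = 285 * 9.81 * ln(2.9) = 2976.8 m/s
dV2 = 412 * 9.81 * ln(3.4) = 4946.2 m/s
Total dV = 2976.8 + 4946.2 = 7923.0 m/s ~ 7923 m/s

7923 m/s


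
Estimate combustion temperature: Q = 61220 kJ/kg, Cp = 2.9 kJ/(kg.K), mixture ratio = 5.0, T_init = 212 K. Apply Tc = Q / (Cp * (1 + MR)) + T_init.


Tc = 61220 / (2.9 * (1 + 5.0)) + 212 = 3730 K

3730 K


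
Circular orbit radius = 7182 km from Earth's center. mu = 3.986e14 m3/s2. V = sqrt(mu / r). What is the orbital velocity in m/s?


V = sqrt(3.986e14 / 7182000) = 7450 m/s

7450 m/s


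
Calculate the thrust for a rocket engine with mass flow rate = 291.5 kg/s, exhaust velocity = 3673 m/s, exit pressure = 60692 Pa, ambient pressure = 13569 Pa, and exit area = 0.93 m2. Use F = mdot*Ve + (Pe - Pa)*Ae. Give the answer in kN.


F = 291.5 * 3673 + (60692 - 13569) * 0.93 = 1.1145e+06 N = 1114.5 kN

1114.5 kN


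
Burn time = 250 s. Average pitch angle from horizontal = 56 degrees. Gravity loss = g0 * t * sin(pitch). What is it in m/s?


GL = 9.81 * 250 * sin(56 deg) = 2033 m/s

2033 m/s


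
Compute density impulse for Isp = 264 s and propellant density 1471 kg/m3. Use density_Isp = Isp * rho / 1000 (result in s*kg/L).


rho*Isp = 264 * 1471 / 1000 = 388 s*kg/L

388 s*kg/L


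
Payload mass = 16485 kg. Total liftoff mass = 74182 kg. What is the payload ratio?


PR = 16485 / 74182 = 0.2222

0.2222


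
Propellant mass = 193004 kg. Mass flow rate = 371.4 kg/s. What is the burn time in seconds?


tb = 193004 / 371.4 = 519.7 s

519.7 s


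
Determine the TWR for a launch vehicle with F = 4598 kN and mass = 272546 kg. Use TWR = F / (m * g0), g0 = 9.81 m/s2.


TWR = 4598000 / (272546 * 9.81) = 1.72

1.72


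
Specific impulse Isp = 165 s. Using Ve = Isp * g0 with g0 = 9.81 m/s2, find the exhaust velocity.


Ve = Isp * g0 = 165 * 9.81 = 1618.7 m/s

1618.7 m/s


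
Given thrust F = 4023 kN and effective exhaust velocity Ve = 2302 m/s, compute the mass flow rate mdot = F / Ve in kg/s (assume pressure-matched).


mdot = F / Ve = 4023000 / 2302 = 1747.6 kg/s

1747.6 kg/s


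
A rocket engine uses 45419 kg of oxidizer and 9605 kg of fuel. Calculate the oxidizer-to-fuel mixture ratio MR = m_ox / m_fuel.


MR = 45419 / 9605 = 4.73

4.73


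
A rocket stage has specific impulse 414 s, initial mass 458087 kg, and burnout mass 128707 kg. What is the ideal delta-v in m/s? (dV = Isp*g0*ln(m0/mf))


Ve = 414 * 9.81 = 4061.34 m/s
dV = 4061.34 * ln(458087/128707) = 5156 m/s

5156 m/s


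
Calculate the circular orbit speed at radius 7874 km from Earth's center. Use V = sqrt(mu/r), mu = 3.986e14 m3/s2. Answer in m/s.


V = sqrt(3.986e14 / 7874000) = 7115 m/s

7115 m/s


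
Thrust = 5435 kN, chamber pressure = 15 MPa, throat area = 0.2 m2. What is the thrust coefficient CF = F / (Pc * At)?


CF = 5435000 / (15e6 * 0.2) = 1.81

1.81


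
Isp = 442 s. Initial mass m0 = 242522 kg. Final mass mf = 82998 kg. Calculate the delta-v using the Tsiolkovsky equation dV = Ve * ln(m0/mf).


Ve = 442 * 9.81 = 4336.02 m/s
dV = 4336.02 * ln(242522/82998) = 4649 m/s

4649 m/s


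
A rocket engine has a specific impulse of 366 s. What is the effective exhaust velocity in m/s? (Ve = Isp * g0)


Ve = Isp * g0 = 366 * 9.81 = 3590.5 m/s

3590.5 m/s


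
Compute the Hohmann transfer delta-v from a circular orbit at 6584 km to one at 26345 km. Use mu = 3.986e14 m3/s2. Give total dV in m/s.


V1 = sqrt(mu/r1) = 7780.79 m/s
dV1 = V1*(sqrt(2*r2/(r1+r2)) - 1) = 2061.55 m/s
V2 = sqrt(mu/r2) = 3889.73 m/s
dV2 = V2*(1 - sqrt(2*r1/(r1+r2))) = 1429.99 m/s
Total dV = 3492 m/s

3492 m/s
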